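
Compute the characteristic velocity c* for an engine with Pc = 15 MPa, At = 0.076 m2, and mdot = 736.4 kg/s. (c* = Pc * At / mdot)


c* = 15e6 * 0.076 / 736.4 = 1548 m/s

1548 m/s


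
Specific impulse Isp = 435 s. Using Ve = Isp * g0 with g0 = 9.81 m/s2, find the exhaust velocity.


Ve = Isp * g0 = 435 * 9.81 = 4267.4 m/s

4267.4 m/s


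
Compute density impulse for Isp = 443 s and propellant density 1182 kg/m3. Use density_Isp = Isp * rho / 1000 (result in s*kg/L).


rho*Isp = 443 * 1182 / 1000 = 524 s*kg/L

524 s*kg/L


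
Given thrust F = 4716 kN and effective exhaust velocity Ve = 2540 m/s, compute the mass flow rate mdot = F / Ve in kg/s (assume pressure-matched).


mdot = F / Ve = 4716000 / 2540 = 1856.7 kg/s

1856.7 kg/s


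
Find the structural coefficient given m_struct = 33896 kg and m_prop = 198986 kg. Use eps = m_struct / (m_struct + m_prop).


eps = 33896 / (33896 + 198986) = 0.1456

0.1456


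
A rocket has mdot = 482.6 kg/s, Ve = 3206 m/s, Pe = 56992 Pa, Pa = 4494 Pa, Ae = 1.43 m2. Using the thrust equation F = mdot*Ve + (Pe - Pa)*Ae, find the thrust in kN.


F = 482.6 * 3206 + (56992 - 4494) * 1.43 = 1.6223e+06 N = 1622.3 kN

1622.3 kN


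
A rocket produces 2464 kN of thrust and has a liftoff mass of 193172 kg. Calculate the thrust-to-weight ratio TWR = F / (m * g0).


TWR = 2464000 / (193172 * 9.81) = 1.3

1.3


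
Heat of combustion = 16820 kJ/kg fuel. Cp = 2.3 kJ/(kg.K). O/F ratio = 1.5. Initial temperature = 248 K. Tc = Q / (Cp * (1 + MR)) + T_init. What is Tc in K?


Tc = 16820 / (2.3 * (1 + 1.5)) + 248 = 3173 K

3173 K


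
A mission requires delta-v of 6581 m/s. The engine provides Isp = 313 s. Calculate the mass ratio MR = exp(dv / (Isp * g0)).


Ve = 313 * 9.81 = 3070.53 m/s
MR = exp(6581 / 3070.53) = 8.527

8.527


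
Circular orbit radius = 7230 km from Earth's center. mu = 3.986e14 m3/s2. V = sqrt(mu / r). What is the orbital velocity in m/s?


V = sqrt(3.986e14 / 7230000) = 7425 m/s

7425 m/s


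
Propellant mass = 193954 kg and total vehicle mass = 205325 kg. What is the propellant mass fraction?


PMF = 193954 / 205325 = 0.945

0.945


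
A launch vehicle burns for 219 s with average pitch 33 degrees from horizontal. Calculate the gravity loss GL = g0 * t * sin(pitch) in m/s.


GL = 9.81 * 219 * sin(33 deg) = 1170 m/s

1170 m/s


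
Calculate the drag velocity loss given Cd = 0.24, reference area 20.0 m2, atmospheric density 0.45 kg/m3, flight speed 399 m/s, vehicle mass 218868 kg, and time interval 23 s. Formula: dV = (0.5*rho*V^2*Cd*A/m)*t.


D = 0.5 * 0.45 * 399^2 * 0.24 * 20.0 = 171937.08 N
a = 171937.08 / 218868 = 0.7856 m/s2
dV = 0.7856 * 23 = 18.1 m/s

18.1 m/s


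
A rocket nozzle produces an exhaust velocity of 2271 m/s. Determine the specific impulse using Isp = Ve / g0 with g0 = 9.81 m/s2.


Isp = Ve / g0 = 2271 / 9.81 = 231.5 s

231.5 s


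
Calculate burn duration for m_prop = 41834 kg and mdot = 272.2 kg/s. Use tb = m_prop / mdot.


tb = 41834 / 272.2 = 153.7 s

153.7 s


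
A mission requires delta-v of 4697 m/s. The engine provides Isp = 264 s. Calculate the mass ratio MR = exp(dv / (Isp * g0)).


Ve = 264 * 9.81 = 2589.84 m/s
MR = exp(4697 / 2589.84) = 6.133

6.133


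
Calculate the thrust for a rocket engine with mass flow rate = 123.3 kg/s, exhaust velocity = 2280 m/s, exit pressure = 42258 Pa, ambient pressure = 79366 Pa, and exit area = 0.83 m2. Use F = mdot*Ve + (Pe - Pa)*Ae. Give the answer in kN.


F = 123.3 * 2280 + (42258 - 79366) * 0.83 = 250324.0 N = 250.3 kN

250.3 kN


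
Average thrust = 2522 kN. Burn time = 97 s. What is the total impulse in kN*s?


It = 2522 * 97 = 244634 kN*s

244634 kN*s


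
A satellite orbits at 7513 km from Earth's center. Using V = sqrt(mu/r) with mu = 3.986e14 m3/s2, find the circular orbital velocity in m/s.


V = sqrt(3.986e14 / 7513000) = 7284 m/s

7284 m/s


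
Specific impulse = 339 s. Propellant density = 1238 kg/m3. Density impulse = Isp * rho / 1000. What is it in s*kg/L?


rho*Isp = 339 * 1238 / 1000 = 420 s*kg/L

420 s*kg/L


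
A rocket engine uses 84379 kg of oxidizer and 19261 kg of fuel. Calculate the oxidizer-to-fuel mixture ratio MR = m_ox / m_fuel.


MR = 84379 / 19261 = 4.38

4.38


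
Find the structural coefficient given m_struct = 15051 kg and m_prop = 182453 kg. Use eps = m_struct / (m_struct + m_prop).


eps = 15051 / (15051 + 182453) = 0.0762

0.0762


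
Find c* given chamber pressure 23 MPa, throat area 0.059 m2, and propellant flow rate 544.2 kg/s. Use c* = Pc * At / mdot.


c* = 23e6 * 0.059 / 544.2 = 2494 m/s

2494 m/s


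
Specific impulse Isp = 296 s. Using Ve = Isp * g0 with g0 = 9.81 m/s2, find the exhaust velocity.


Ve = Isp * g0 = 296 * 9.81 = 2903.8 m/s

2903.8 m/s


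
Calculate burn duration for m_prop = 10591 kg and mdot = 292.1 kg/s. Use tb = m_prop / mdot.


tb = 10591 / 292.1 = 36.3 s

36.3 s


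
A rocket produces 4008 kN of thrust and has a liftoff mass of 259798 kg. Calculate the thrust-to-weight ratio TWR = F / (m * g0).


TWR = 4008000 / (259798 * 9.81) = 1.57

1.57


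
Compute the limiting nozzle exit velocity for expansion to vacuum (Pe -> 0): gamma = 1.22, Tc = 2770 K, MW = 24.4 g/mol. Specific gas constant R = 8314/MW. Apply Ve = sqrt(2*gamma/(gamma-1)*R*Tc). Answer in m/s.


R = 8314 / 24.4 = 340.74 J/(kg.K)
Ve = sqrt(2 * 1.22 / (1.22 - 1) * 340.74 * 2770) = 3235 m/s

3235 m/s


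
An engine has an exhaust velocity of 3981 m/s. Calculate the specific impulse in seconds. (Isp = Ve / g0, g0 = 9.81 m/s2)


Isp = Ve / g0 = 3981 / 9.81 = 405.8 s

405.8 s


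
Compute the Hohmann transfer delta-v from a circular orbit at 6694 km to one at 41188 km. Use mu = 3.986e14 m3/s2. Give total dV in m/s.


V1 = sqrt(mu/r1) = 7716.6 m/s
dV1 = V1*(sqrt(2*r2/(r1+r2)) - 1) = 2404.79 m/s
V2 = sqrt(mu/r2) = 3110.88 m/s
dV2 = V2*(1 - sqrt(2*r1/(r1+r2))) = 1465.92 m/s
Total dV = 3871 m/s

3871 m/s


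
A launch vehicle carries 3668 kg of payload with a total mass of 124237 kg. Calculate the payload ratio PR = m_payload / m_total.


PR = 3668 / 124237 = 0.0295

0.0295


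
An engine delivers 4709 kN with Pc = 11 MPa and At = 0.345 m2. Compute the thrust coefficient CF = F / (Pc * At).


CF = 4709000 / (11e6 * 0.345) = 1.24

1.24


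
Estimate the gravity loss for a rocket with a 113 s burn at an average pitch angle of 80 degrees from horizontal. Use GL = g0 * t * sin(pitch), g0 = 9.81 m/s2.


GL = 9.81 * 113 * sin(80 deg) = 1092 m/s

1092 m/s


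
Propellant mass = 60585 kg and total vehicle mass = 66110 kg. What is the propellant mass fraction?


PMF = 60585 / 66110 = 0.916

0.916


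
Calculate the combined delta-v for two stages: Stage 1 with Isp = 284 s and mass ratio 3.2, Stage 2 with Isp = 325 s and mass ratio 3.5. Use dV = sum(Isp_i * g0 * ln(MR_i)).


dV1 = 284 * 9.81 * ln(3.2) = 3240.6 m/s
dV2 = 325 * 9.81 * ln(3.5) = 3994.1 m/s
Total dV = 3240.6 + 3994.1 = 7234.7 m/s ~ 7235 m/s

7235 m/s


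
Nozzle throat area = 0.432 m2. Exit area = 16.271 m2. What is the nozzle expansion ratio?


AR = 16.271 / 0.432 = 37.7

37.7


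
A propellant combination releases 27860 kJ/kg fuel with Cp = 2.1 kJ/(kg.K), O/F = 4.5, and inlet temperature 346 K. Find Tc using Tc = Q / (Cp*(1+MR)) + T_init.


Tc = 27860 / (2.1 * (1 + 4.5)) + 346 = 2758 K

2758 K


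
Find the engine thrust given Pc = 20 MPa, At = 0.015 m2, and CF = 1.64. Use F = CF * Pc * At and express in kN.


F = 1.64 * 20e6 * 0.015 = 492000.0 N = 492.0 kN

492.0 kN


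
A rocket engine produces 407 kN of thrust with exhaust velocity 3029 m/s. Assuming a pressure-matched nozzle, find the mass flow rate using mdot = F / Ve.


mdot = F / Ve = 407000 / 3029 = 134.4 kg/s

134.4 kg/s


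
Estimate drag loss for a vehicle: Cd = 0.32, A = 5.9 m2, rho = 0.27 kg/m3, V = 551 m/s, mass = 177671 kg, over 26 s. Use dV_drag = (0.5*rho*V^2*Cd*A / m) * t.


D = 0.5 * 0.27 * 551^2 * 0.32 * 5.9 = 77381.82 N
a = 77381.82 / 177671 = 0.4355 m/s2
dV = 0.4355 * 26 = 11.3 m/s

11.3 m/s


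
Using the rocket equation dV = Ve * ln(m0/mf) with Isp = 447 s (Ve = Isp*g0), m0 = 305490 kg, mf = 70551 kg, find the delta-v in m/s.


Ve = 447 * 9.81 = 4385.07 m/s
dV = 4385.07 * ln(305490/70551) = 6427 m/s

6427 m/s


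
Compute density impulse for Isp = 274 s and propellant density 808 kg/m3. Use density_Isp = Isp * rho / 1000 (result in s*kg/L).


rho*Isp = 274 * 808 / 1000 = 221 s*kg/L

221 s*kg/L


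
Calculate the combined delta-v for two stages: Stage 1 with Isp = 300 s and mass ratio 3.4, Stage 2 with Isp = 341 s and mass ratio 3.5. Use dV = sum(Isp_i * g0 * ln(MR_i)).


dV1 = 300 * 9.81 * ln(3.4) = 3601.6 m/s
dV2 = 341 * 9.81 * ln(3.5) = 4190.8 m/s
Total dV = 3601.6 + 4190.8 = 7792.4 m/s ~ 7792 m/s

7792 m/s


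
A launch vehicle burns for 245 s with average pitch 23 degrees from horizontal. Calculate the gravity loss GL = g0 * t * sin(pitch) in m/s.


GL = 9.81 * 245 * sin(23 deg) = 939 m/s

939 m/s


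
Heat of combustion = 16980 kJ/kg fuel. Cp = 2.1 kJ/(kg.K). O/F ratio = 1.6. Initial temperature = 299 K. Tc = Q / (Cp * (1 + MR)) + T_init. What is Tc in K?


Tc = 16980 / (2.1 * (1 + 1.6)) + 299 = 3409 K

3409 K


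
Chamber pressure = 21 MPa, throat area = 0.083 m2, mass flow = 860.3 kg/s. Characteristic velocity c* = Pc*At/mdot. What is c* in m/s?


c* = 21e6 * 0.083 / 860.3 = 2026 m/s

2026 m/s


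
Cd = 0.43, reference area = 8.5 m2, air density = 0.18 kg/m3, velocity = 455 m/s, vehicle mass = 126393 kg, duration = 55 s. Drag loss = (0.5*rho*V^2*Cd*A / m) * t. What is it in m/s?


D = 0.5 * 0.18 * 455^2 * 0.43 * 8.5 = 68100.87 N
a = 68100.87 / 126393 = 0.5388 m/s2
dV = 0.5388 * 55 = 29.6 m/s

29.6 m/s


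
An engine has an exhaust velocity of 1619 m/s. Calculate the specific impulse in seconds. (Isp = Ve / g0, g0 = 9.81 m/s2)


Isp = Ve / g0 = 1619 / 9.81 = 165.0 s

165.0 s


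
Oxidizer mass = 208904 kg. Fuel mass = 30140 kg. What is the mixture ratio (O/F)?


MR = 208904 / 30140 = 6.93

6.93


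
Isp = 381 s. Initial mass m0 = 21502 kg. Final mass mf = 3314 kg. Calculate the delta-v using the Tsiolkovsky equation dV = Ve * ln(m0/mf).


Ve = 381 * 9.81 = 3737.61 m/s
dV = 3737.61 * ln(21502/3314) = 6989 m/s

6989 m/s


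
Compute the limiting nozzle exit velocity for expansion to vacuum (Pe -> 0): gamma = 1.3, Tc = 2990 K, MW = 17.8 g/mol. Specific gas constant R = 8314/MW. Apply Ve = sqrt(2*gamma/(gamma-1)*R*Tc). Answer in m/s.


R = 8314 / 17.8 = 467.08 J/(kg.K)
Ve = sqrt(2 * 1.3 / (1.3 - 1) * 467.08 * 2990) = 3479 m/s

3479 m/s


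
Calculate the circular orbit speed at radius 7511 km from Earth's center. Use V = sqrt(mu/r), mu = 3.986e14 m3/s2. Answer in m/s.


V = sqrt(3.986e14 / 7511000) = 7285 m/s

7285 m/s


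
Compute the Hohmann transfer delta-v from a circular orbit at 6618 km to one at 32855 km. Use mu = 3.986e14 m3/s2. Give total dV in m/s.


V1 = sqrt(mu/r1) = 7760.78 m/s
dV1 = V1*(sqrt(2*r2/(r1+r2)) - 1) = 2252.38 m/s
V2 = sqrt(mu/r2) = 3483.12 m/s
dV2 = V2*(1 - sqrt(2*r1/(r1+r2))) = 1466.16 m/s
Total dV = 3719 m/s

3719 m/s


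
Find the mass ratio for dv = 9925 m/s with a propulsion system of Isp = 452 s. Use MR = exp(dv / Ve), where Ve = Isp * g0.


Ve = 452 * 9.81 = 4434.12 m/s
MR = exp(9925 / 4434.12) = 9.378

9.378


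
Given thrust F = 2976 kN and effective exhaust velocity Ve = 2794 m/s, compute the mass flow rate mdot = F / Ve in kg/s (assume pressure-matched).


mdot = F / Ve = 2976000 / 2794 = 1065.1 kg/s

1065.1 kg/s


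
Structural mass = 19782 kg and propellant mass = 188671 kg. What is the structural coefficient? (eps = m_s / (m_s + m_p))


eps = 19782 / (19782 + 188671) = 0.0949

0.0949


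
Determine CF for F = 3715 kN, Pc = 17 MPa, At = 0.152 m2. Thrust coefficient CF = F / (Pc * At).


CF = 3715000 / (17e6 * 0.152) = 1.44

1.44


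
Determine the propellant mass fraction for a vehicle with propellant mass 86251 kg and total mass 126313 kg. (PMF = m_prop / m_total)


PMF = 86251 / 126313 = 0.683

0.683


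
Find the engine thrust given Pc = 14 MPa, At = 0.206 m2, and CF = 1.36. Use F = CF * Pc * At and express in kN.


F = 1.36 * 14e6 * 0.206 = 3.9222e+06 N = 3922.2 kN

3922.2 kN


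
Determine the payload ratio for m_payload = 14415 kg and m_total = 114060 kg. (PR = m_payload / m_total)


PR = 14415 / 114060 = 0.1264

0.1264


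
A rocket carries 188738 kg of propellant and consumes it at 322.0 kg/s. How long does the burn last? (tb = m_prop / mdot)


tb = 188738 / 322.0 = 586.1 s

586.1 s


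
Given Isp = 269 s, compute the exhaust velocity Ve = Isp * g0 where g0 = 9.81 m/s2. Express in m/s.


Ve = Isp * g0 = 269 * 9.81 = 2638.9 m/s

2638.9 m/s


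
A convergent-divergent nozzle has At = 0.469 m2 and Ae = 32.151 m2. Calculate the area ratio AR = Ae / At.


AR = 32.151 / 0.469 = 68.6

68.6


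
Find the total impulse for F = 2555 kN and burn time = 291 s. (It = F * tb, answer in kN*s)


It = 2555 * 291 = 743505 kN*s

743505 kN*s


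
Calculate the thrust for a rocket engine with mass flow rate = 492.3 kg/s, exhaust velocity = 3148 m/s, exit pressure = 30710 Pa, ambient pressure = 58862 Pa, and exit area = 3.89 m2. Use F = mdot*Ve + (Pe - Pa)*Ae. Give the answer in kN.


F = 492.3 * 3148 + (30710 - 58862) * 3.89 = 1.4402e+06 N = 1440.2 kN

1440.2 kN


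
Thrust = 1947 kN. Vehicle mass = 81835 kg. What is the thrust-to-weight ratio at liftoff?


TWR = 1947000 / (81835 * 9.81) = 2.43

2.43


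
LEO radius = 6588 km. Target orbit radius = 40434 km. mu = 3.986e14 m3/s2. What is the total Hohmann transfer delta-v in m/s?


V1 = sqrt(mu/r1) = 7778.43 m/s
dV1 = V1*(sqrt(2*r2/(r1+r2)) - 1) = 2422.26 m/s
V2 = sqrt(mu/r2) = 3139.75 m/s
dV2 = V2*(1 - sqrt(2*r1/(r1+r2))) = 1477.73 m/s
Total dV = 3900 m/s

3900 m/s


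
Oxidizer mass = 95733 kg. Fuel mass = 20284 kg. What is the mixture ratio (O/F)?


MR = 95733 / 20284 = 4.72

4.72


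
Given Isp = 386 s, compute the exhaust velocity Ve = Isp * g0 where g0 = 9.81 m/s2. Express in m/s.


Ve = Isp * g0 = 386 * 9.81 = 3786.7 m/s

3786.7 m/s


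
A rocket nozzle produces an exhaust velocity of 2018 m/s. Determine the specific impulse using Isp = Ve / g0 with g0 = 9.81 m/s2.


Isp = Ve / g0 = 2018 / 9.81 = 205.7 s

205.7 s


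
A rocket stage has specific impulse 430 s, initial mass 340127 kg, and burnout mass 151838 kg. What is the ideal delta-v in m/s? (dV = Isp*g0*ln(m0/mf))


Ve = 430 * 9.81 = 4218.3 m/s
dV = 4218.3 * ln(340127/151838) = 3402 m/s

3402 m/s


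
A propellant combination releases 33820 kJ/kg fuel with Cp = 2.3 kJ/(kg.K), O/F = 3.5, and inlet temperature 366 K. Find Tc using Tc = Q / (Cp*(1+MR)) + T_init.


Tc = 33820 / (2.3 * (1 + 3.5)) + 366 = 3634 K

3634 K


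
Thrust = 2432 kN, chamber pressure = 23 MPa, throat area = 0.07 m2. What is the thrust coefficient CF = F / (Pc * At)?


CF = 2432000 / (23e6 * 0.07) = 1.51

1.51


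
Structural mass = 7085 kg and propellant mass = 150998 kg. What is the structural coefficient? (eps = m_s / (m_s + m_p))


eps = 7085 / (7085 + 150998) = 0.0448

0.0448


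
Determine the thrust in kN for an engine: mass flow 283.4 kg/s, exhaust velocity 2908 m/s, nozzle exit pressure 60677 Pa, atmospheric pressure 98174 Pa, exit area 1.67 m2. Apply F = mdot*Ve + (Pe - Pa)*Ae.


F = 283.4 * 2908 + (60677 - 98174) * 1.67 = 761507.0 N = 761.5 kN

761.5 kN


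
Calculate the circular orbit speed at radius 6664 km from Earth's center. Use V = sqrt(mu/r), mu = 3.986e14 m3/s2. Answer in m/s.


V = sqrt(3.986e14 / 6664000) = 7734 m/s

7734 m/s


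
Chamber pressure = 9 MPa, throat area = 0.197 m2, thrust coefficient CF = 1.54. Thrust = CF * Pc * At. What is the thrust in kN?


F = 1.54 * 9e6 * 0.197 = 2.7304e+06 N = 2730.4 kN

2730.4 kN


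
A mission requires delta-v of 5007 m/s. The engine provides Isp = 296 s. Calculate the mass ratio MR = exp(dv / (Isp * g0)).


Ve = 296 * 9.81 = 2903.76 m/s
MR = exp(5007 / 2903.76) = 5.609

5.609


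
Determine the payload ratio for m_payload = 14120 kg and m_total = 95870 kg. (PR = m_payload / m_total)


PR = 14120 / 95870 = 0.1473

0.1473


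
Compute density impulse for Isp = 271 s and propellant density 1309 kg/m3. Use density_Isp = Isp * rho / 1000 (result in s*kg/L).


rho*Isp = 271 * 1309 / 1000 = 355 s*kg/L

355 s*kg/L


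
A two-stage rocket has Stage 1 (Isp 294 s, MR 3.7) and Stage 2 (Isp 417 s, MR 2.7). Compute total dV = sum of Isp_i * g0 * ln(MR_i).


dV1 = 294 * 9.81 * ln(3.7) = 3773.4 m/s
dV2 = 417 * 9.81 * ln(2.7) = 4063.2 m/s
Total dV = 3773.4 + 4063.2 = 7836.6 m/s ~ 7837 m/s

7837 m/s


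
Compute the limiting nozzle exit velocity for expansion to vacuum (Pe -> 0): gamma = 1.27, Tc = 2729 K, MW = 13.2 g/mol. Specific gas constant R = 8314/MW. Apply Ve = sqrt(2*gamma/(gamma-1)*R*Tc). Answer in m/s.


R = 8314 / 13.2 = 629.85 J/(kg.K)
Ve = sqrt(2 * 1.27 / (1.27 - 1) * 629.85 * 2729) = 4021 m/s

4021 m/s


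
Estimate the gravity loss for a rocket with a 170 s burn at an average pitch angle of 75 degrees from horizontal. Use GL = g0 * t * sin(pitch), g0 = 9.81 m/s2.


GL = 9.81 * 170 * sin(75 deg) = 1611 m/s

1611 m/s


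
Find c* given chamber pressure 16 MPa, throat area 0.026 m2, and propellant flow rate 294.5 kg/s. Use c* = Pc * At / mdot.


c* = 16e6 * 0.026 / 294.5 = 1413 m/s

1413 m/s


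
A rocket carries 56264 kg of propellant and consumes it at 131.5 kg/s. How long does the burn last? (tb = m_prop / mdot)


tb = 56264 / 131.5 = 427.9 s

427.9 s


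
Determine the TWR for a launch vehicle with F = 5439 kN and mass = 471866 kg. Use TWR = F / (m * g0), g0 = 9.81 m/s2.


TWR = 5439000 / (471866 * 9.81) = 1.17

1.17


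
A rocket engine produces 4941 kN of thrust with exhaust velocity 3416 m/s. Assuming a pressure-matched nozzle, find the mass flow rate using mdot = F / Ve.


mdot = F / Ve = 4941000 / 3416 = 1446.4 kg/s

1446.4 kg/s


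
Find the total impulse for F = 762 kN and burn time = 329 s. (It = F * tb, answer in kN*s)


It = 762 * 329 = 250698 kN*s

250698 kN*s


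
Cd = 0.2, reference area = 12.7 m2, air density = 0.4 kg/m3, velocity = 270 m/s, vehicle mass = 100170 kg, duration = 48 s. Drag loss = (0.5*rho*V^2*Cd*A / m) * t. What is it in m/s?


D = 0.5 * 0.4 * 270^2 * 0.2 * 12.7 = 37033.2 N
a = 37033.2 / 100170 = 0.3697 m/s2
dV = 0.3697 * 48 = 17.7 m/s

17.7 m/s


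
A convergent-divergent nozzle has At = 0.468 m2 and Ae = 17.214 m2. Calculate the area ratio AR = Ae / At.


AR = 17.214 / 0.468 = 36.8

36.8


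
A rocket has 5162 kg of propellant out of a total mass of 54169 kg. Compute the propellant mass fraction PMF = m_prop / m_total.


PMF = 5162 / 54169 = 0.095

0.095


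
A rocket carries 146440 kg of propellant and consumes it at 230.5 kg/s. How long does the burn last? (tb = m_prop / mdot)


tb = 146440 / 230.5 = 635.3 s

635.3 s


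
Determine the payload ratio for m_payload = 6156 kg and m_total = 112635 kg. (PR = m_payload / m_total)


PR = 6156 / 112635 = 0.0547

0.0547


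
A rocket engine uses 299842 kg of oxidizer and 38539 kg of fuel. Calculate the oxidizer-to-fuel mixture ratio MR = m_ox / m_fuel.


MR = 299842 / 38539 = 7.78

7.78


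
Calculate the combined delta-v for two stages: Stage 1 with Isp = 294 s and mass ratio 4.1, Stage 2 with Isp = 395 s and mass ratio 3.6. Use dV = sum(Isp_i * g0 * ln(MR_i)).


dV1 = 294 * 9.81 * ln(4.1) = 4069.5 m/s
dV2 = 395 * 9.81 * ln(3.6) = 4963.6 m/s
Total dV = 4069.5 + 4963.6 = 9033.1 m/s ~ 9033 m/s

9033 m/s


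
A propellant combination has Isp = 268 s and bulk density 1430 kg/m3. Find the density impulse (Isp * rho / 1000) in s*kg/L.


rho*Isp = 268 * 1430 / 1000 = 383 s*kg/L

383 s*kg/L


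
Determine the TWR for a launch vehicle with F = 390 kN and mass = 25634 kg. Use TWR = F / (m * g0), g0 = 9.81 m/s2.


TWR = 390000 / (25634 * 9.81) = 1.55

1.55


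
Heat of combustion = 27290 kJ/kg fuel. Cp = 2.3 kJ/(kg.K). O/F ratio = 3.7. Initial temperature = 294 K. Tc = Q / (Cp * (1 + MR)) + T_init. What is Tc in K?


Tc = 27290 / (2.3 * (1 + 3.7)) + 294 = 2819 K

2819 K


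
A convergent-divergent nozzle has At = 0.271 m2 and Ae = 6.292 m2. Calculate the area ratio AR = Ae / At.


AR = 6.292 / 0.271 = 23.2

23.2


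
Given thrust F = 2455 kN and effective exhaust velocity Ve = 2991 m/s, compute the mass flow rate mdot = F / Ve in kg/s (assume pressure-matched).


mdot = F / Ve = 2455000 / 2991 = 820.8 kg/s

820.8 kg/s


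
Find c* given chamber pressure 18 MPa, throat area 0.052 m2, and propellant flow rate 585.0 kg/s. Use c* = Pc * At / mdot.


c* = 18e6 * 0.052 / 585.0 = 1600 m/s

1600 m/s


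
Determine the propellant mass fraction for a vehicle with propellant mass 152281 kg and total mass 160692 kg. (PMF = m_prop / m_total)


PMF = 152281 / 160692 = 0.948

0.948


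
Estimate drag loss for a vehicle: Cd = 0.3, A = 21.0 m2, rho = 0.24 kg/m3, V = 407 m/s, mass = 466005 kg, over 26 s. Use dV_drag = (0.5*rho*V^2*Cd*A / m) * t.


D = 0.5 * 0.24 * 407^2 * 0.3 * 21.0 = 125230.64 N
a = 125230.64 / 466005 = 0.2687 m/s2
dV = 0.2687 * 26 = 7.0 m/s

7.0 m/s


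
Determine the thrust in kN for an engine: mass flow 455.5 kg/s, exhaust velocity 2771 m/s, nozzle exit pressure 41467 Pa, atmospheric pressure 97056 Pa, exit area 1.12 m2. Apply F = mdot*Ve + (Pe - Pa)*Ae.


F = 455.5 * 2771 + (41467 - 97056) * 1.12 = 1.1999e+06 N = 1199.9 kN

1199.9 kN


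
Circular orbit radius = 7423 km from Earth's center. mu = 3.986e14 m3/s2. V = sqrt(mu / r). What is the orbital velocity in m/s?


V = sqrt(3.986e14 / 7423000) = 7328 m/s

7328 m/s


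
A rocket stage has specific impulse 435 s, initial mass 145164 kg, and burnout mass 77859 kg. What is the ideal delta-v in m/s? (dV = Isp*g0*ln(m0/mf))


Ve = 435 * 9.81 = 4267.35 m/s
dV = 4267.35 * ln(145164/77859) = 2658 m/s

2658 m/s


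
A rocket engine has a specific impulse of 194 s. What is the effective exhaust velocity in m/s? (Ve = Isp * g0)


Ve = Isp * g0 = 194 * 9.81 = 1903.1 m/s

1903.1 m/s


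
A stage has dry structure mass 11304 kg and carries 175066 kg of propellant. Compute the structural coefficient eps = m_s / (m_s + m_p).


eps = 11304 / (11304 + 175066) = 0.0607

0.0607


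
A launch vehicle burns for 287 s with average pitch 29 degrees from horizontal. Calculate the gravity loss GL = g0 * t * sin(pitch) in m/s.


GL = 9.81 * 287 * sin(29 deg) = 1365 m/s

1365 m/s


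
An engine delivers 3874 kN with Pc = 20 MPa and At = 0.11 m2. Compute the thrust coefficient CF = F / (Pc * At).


CF = 3874000 / (20e6 * 0.11) = 1.76

1.76


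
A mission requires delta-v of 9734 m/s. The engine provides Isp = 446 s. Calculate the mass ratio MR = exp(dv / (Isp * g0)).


Ve = 446 * 9.81 = 4375.26 m/s
MR = exp(9734 / 4375.26) = 9.251

9.251


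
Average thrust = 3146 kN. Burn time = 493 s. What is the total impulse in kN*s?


It = 3146 * 493 = 1550978 kN*s

1550978 kN*s


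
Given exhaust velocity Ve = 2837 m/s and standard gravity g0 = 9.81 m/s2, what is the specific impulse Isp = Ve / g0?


Isp = Ve / g0 = 2837 / 9.81 = 289.2 s

289.2 s


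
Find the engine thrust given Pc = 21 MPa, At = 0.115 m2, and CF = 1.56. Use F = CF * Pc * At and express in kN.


F = 1.56 * 21e6 * 0.115 = 3.7674e+06 N = 3767.4 kN

3767.4 kN


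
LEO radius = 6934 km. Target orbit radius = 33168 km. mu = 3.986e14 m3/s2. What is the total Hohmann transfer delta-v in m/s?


V1 = sqrt(mu/r1) = 7581.88 m/s
dV1 = V1*(sqrt(2*r2/(r1+r2)) - 1) = 2169.55 m/s
V2 = sqrt(mu/r2) = 3466.64 m/s
dV2 = V2*(1 - sqrt(2*r1/(r1+r2))) = 1428.04 m/s
Total dV = 3598 m/s

3598 m/s


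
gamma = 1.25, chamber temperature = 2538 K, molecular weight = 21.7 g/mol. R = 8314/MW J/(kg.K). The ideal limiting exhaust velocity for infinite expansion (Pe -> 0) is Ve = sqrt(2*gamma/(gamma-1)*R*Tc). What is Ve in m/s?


R = 8314 / 21.7 = 383.13 J/(kg.K)
Ve = sqrt(2 * 1.25 / (1.25 - 1) * 383.13 * 2538) = 3118 m/s

3118 m/s


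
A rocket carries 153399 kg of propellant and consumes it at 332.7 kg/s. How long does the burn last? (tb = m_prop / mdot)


tb = 153399 / 332.7 = 461.1 s

461.1 s


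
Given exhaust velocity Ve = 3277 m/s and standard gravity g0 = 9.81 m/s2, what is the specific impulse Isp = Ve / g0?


Isp = Ve / g0 = 3277 / 9.81 = 334.0 s

334.0 s


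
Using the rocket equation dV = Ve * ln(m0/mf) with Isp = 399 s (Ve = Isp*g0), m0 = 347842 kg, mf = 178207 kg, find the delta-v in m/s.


Ve = 399 * 9.81 = 3914.19 m/s
dV = 3914.19 * ln(347842/178207) = 2618 m/s

2618 m/s


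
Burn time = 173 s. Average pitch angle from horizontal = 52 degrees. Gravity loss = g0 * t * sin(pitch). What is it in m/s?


GL = 9.81 * 173 * sin(52 deg) = 1337 m/s

1337 m/s


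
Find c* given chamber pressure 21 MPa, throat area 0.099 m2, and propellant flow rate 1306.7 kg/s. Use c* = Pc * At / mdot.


c* = 21e6 * 0.099 / 1306.7 = 1591 m/s

1591 m/s


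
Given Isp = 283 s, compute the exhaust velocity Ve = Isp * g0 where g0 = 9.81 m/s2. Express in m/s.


Ve = Isp * g0 = 283 * 9.81 = 2776.2 m/s

2776.2 m/s


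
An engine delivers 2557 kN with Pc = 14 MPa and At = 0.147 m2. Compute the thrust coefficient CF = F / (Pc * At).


CF = 2557000 / (14e6 * 0.147) = 1.24

1.24


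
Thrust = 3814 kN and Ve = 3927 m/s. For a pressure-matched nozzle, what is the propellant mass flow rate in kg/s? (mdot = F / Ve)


mdot = F / Ve = 3814000 / 3927 = 971.2 kg/s

971.2 kg/s


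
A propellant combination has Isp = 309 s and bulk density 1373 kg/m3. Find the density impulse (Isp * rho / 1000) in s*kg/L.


rho*Isp = 309 * 1373 / 1000 = 424 s*kg/L

424 s*kg/L


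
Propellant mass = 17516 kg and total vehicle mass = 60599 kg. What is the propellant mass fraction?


PMF = 17516 / 60599 = 0.289

0.289


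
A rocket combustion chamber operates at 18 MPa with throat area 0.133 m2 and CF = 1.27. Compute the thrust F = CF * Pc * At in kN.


F = 1.27 * 18e6 * 0.133 = 3.0404e+06 N = 3040.4 kN

3040.4 kN


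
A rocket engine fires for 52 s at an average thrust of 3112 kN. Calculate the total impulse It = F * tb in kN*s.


It = 3112 * 52 = 161824 kN*s

161824 kN*s


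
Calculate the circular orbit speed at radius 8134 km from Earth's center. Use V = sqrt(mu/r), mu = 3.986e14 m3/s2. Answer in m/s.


V = sqrt(3.986e14 / 8134000) = 7000 m/s

7000 m/s


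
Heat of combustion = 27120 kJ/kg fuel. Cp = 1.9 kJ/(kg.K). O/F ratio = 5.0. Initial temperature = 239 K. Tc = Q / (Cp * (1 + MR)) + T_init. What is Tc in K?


Tc = 27120 / (1.9 * (1 + 5.0)) + 239 = 2618 K

2618 K


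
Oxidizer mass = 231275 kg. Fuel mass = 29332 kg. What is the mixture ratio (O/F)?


MR = 231275 / 29332 = 7.88

7.88


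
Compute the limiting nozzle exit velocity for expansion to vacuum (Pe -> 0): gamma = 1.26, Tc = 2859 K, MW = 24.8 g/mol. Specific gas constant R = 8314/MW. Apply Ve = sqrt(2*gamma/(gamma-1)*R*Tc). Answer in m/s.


R = 8314 / 24.8 = 335.24 J/(kg.K)
Ve = sqrt(2 * 1.26 / (1.26 - 1) * 335.24 * 2859) = 3048 m/s

3048 m/s


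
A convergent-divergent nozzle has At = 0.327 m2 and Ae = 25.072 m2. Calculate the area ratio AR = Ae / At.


AR = 25.072 / 0.327 = 76.7

76.7


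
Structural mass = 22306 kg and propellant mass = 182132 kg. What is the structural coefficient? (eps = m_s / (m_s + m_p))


eps = 22306 / (22306 + 182132) = 0.1091

0.1091


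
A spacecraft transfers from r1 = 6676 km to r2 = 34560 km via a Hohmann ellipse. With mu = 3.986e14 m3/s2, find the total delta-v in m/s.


V1 = sqrt(mu/r1) = 7726.99 m/s
dV1 = V1*(sqrt(2*r2/(r1+r2)) - 1) = 2277.02 m/s
V2 = sqrt(mu/r2) = 3396.11 m/s
dV2 = V2*(1 - sqrt(2*r1/(r1+r2))) = 1463.62 m/s
Total dV = 3741 m/s

3741 m/s


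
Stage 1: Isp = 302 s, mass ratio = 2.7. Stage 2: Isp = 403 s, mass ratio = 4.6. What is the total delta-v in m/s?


dV1 = 302 * 9.81 * ln(2.7) = 2942.6 m/s
dV2 = 403 * 9.81 * ln(4.6) = 6033.2 m/s
Total dV = 2942.6 + 6033.2 = 8975.8 m/s ~ 8976 m/s

8976 m/s


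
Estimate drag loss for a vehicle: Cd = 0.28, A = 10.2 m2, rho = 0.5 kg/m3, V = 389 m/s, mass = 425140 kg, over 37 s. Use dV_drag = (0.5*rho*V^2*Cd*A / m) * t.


D = 0.5 * 0.5 * 389^2 * 0.28 * 10.2 = 108043.19 N
a = 108043.19 / 425140 = 0.2541 m/s2
dV = 0.2541 * 37 = 9.4 m/s

9.4 m/s


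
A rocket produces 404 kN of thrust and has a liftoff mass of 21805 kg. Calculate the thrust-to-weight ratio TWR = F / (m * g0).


TWR = 404000 / (21805 * 9.81) = 1.89

1.89


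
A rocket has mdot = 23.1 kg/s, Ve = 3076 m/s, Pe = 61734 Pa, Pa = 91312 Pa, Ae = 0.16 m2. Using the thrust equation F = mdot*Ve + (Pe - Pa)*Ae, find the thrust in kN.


F = 23.1 * 3076 + (61734 - 91312) * 0.16 = 66323.0 N = 66.3 kN

66.3 kN


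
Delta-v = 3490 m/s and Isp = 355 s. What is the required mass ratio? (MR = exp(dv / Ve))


Ve = 355 * 9.81 = 3482.55 m/s
MR = exp(3490 / 3482.55) = 2.724

2.724


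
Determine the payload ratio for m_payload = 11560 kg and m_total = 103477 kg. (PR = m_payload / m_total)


PR = 11560 / 103477 = 0.1117

0.1117


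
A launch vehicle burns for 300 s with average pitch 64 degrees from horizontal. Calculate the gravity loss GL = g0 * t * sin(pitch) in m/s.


GL = 9.81 * 300 * sin(64 deg) = 2645 m/s

2645 m/s


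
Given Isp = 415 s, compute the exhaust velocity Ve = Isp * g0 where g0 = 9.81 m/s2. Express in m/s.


Ve = Isp * g0 = 415 * 9.81 = 4071.2 m/s

4071.2 m/s


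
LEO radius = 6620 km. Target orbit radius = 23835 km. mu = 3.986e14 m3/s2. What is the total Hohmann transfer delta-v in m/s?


V1 = sqrt(mu/r1) = 7759.61 m/s
dV1 = V1*(sqrt(2*r2/(r1+r2)) - 1) = 1948.46 m/s
V2 = sqrt(mu/r2) = 4089.41 m/s
dV2 = V2*(1 - sqrt(2*r1/(r1+r2))) = 1393.07 m/s
Total dV = 3342 m/s

3342 m/s


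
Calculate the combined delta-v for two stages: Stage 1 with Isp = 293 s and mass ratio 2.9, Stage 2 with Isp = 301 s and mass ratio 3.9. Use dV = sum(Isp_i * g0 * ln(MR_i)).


dV1 = 293 * 9.81 * ln(2.9) = 3060.3 m/s
dV2 = 301 * 9.81 * ln(3.9) = 4018.7 m/s
Total dV = 3060.3 + 4018.7 = 7079.0 m/s ~ 7079 m/s

7079 m/s


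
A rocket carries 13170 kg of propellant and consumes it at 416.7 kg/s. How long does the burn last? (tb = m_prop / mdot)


tb = 13170 / 416.7 = 31.6 s

31.6 s


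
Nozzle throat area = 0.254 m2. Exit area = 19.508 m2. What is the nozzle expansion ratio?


AR = 19.508 / 0.254 = 76.8

76.8


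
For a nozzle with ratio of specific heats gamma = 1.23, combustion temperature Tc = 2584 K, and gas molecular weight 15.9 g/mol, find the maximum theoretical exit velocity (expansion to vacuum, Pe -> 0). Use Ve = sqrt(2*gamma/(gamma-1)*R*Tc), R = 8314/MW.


R = 8314 / 15.9 = 522.89 J/(kg.K)
Ve = sqrt(2 * 1.23 / (1.23 - 1) * 522.89 * 2584) = 3802 m/s

3802 m/s


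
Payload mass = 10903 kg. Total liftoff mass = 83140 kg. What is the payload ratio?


PR = 10903 / 83140 = 0.1311

0.1311


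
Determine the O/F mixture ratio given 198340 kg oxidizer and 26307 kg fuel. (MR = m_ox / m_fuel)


MR = 198340 / 26307 = 7.54

7.54


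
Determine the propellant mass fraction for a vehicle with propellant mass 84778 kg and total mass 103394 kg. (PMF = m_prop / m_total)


PMF = 84778 / 103394 = 0.82

0.82


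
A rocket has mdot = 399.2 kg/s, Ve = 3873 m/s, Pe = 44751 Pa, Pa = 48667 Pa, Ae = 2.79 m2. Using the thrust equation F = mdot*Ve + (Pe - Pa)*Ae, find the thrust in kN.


F = 399.2 * 3873 + (44751 - 48667) * 2.79 = 1.5352e+06 N = 1535.2 kN

1535.2 kN


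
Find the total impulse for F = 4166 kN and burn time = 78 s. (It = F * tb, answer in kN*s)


It = 4166 * 78 = 324948 kN*s

324948 kN*s


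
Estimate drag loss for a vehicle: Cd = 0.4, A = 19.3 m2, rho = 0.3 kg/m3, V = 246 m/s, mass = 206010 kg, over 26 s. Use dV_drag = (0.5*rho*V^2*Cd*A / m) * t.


D = 0.5 * 0.3 * 246^2 * 0.4 * 19.3 = 70077.53 N
a = 70077.53 / 206010 = 0.3402 m/s2
dV = 0.3402 * 26 = 8.8 m/s

8.8 m/s


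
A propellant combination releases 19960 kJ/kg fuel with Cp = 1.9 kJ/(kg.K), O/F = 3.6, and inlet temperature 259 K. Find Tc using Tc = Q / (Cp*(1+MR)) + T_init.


Tc = 19960 / (1.9 * (1 + 3.6)) + 259 = 2543 K

2543 K


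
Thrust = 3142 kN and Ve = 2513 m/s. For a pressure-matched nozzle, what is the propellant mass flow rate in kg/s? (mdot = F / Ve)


mdot = F / Ve = 3142000 / 2513 = 1250.3 kg/s

1250.3 kg/s


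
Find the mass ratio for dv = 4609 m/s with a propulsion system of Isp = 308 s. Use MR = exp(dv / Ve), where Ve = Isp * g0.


Ve = 308 * 9.81 = 3021.48 m/s
MR = exp(4609 / 3021.48) = 4.597

4.597


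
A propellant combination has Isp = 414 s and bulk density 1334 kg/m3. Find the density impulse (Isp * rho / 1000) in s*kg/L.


rho*Isp = 414 * 1334 / 1000 = 552 s*kg/L

552 s*kg/L


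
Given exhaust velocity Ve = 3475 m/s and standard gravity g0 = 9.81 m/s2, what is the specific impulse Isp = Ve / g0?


Isp = Ve / g0 = 3475 / 9.81 = 354.2 s

354.2 s


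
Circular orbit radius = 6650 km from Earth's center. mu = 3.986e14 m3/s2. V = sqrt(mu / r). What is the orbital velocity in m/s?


V = sqrt(3.986e14 / 6650000) = 7742 m/s

7742 m/s


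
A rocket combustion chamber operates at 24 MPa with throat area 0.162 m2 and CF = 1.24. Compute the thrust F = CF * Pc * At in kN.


F = 1.24 * 24e6 * 0.162 = 4.8211e+06 N = 4821.1 kN

4821.1 kN


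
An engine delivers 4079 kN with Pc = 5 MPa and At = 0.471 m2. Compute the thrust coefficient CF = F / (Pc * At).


CF = 4079000 / (5e6 * 0.471) = 1.73

1.73


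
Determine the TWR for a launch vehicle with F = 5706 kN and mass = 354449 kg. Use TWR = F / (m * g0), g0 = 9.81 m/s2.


TWR = 5706000 / (354449 * 9.81) = 1.64

1.64


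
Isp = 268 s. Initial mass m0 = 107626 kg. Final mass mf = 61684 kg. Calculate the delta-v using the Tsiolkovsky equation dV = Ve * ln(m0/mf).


Ve = 268 * 9.81 = 2629.08 m/s
dV = 2629.08 * ln(107626/61684) = 1463 m/s

1463 m/s


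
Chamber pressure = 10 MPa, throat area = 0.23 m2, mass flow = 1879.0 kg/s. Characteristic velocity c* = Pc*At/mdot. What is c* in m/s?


c* = 10e6 * 0.23 / 1879.0 = 1224 m/s

1224 m/s


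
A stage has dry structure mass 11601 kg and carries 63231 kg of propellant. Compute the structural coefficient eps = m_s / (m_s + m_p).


eps = 11601 / (11601 + 63231) = 0.155

0.155


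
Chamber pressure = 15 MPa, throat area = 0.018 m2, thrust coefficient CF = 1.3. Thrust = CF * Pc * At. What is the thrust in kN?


F = 1.3 * 15e6 * 0.018 = 351000.0 N = 351.0 kN

351.0 kN


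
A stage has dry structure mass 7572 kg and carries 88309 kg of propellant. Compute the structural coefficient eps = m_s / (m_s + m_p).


eps = 7572 / (7572 + 88309) = 0.079

0.079


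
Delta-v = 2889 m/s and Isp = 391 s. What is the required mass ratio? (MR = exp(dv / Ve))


Ve = 391 * 9.81 = 3835.71 m/s
MR = exp(2889 / 3835.71) = 2.124

2.124


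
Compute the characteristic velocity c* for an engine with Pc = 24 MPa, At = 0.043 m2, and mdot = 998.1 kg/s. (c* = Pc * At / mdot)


c* = 24e6 * 0.043 / 998.1 = 1034 m/s

1034 m/s


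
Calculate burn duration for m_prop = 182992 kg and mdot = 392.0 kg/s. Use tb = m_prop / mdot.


tb = 182992 / 392.0 = 466.8 s

466.8 s


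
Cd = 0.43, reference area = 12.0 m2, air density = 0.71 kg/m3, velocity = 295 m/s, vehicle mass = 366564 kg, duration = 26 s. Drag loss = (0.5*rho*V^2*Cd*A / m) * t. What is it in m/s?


D = 0.5 * 0.71 * 295^2 * 0.43 * 12.0 = 159412.39 N
a = 159412.39 / 366564 = 0.4349 m/s2
dV = 0.4349 * 26 = 11.3 m/s

11.3 m/s


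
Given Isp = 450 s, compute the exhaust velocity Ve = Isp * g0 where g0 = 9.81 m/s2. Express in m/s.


Ve = Isp * g0 = 450 * 9.81 = 4414.5 m/s

4414.5 m/s


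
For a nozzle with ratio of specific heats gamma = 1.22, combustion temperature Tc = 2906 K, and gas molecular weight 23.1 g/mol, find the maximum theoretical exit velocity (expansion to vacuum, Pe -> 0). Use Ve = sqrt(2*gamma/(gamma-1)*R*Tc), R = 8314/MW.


R = 8314 / 23.1 = 359.91 J/(kg.K)
Ve = sqrt(2 * 1.22 / (1.22 - 1) * 359.91 * 2906) = 3406 m/s

3406 m/s


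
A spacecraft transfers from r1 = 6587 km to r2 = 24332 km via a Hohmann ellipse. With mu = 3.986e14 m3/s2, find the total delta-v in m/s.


V1 = sqrt(mu/r1) = 7779.02 m/s
dV1 = V1*(sqrt(2*r2/(r1+r2)) - 1) = 1980.22 m/s
V2 = sqrt(mu/r2) = 4047.43 m/s
dV2 = V2*(1 - sqrt(2*r1/(r1+r2))) = 1405.48 m/s
Total dV = 3386 m/s

3386 m/s


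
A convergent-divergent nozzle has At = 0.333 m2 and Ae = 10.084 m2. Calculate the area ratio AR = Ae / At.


AR = 10.084 / 0.333 = 30.3

30.3


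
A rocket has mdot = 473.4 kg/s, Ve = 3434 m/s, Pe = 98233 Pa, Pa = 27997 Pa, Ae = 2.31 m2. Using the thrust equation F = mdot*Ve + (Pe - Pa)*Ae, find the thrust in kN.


F = 473.4 * 3434 + (98233 - 27997) * 2.31 = 1.7879e+06 N = 1787.9 kN

1787.9 kN


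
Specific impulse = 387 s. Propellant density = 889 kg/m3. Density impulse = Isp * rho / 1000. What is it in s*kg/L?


rho*Isp = 387 * 889 / 1000 = 344 s*kg/L

344 s*kg/L


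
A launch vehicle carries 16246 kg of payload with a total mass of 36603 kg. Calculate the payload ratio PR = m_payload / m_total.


PR = 16246 / 36603 = 0.4438

0.4438


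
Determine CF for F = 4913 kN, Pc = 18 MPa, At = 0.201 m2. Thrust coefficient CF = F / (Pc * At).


CF = 4913000 / (18e6 * 0.201) = 1.36

1.36


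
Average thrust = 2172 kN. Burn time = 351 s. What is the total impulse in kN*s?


It = 2172 * 351 = 762372 kN*s

762372 kN*s


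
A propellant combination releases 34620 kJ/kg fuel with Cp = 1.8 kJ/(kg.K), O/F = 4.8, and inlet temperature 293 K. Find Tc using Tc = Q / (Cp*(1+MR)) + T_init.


Tc = 34620 / (1.8 * (1 + 4.8)) + 293 = 3609 K

3609 K


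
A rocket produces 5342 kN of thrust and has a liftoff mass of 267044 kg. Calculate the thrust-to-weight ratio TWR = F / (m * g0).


TWR = 5342000 / (267044 * 9.81) = 2.04

2.04


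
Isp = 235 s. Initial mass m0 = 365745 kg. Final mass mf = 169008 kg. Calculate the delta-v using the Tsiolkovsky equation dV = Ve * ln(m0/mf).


Ve = 235 * 9.81 = 2305.35 m/s
dV = 2305.35 * ln(365745/169008) = 1780 m/s

1780 m/s


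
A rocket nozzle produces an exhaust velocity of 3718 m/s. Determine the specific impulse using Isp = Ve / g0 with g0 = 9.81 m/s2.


Isp = Ve / g0 = 3718 / 9.81 = 379.0 s

379.0 s


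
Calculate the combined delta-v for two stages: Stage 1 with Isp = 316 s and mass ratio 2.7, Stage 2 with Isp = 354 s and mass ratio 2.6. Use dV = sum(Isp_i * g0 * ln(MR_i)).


dV1 = 316 * 9.81 * ln(2.7) = 3079.0 m/s
dV2 = 354 * 9.81 * ln(2.6) = 3318.2 m/s
Total dV = 3079.0 + 3318.2 = 6397.2 m/s ~ 6397 m/s

6397 m/s


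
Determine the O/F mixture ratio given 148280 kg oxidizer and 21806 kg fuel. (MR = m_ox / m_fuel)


MR = 148280 / 21806 = 6.8

6.8


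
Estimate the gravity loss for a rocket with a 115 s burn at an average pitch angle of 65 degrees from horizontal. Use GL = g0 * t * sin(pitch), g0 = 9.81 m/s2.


GL = 9.81 * 115 * sin(65 deg) = 1022 m/s

1022 m/s


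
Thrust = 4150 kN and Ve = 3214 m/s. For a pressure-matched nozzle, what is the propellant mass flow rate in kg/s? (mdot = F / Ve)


mdot = F / Ve = 4150000 / 3214 = 1291.2 kg/s

1291.2 kg/s


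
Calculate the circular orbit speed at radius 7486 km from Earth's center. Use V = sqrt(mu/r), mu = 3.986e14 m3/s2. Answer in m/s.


V = sqrt(3.986e14 / 7486000) = 7297 m/s

7297 m/s


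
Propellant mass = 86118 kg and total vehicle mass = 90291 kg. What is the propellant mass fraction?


PMF = 86118 / 90291 = 0.954

0.954
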